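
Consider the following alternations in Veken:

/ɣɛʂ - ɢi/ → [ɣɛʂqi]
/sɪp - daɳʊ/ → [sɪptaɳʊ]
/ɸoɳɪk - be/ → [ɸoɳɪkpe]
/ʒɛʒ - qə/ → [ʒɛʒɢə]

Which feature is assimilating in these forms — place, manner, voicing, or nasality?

voicing

The segment that alternates is /ɢ/, which surfaces as [q] when adjacent to /ʂ/.
The change voiced → voiceless matches the voicing of the preceding /ʂ/, identifying this as voicing assimilation.
The other alternating forms pattern the same way: /d/ → [t] after /p/ (voiced → voiceless, matching voiceless); /b/ → [p] after /k/ (voiced → voiceless, matching voiceless); /q/ → [ɢ] after /ʒ/ (voiceless → voiced, matching voiced) — only voicing changes, and always toward the preceding segment.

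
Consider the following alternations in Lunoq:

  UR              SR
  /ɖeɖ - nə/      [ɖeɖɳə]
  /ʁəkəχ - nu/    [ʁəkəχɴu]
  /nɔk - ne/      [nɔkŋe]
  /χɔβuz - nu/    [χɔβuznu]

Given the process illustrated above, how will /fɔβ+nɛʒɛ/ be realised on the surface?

[fɔβmɛʒɛ]

The data show progressive place assimilation: /n/ → [ɳ] after /ɖ/; /n/ → [ɴ] after /χ/; /n/ → [ŋ] after /k/. In each pair only place changes, matching the preceding consonant, while manner and voice stay constant.
No alternation appears in [χɔβuznu]: there the adjacent consonants already agree in place (/n/ and /z/ are both alveolar), so this form is consistent with the same rule.
The rule targets /n/ (voiced alveolar nasal), which sits after the trigger /β/ (bilabial).
A voiced bilabial nasal is [m], so the surface segment is [m].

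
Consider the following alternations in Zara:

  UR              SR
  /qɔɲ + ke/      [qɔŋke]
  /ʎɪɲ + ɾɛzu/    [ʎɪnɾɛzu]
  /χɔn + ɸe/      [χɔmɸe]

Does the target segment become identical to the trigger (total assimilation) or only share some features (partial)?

partial assimilation

Comparing underlying and surface forms, /ɲ/ → [ŋ] is the alternation; the neighbouring /k/ is constant.
The change palatal → velar matches the place of the following /k/, identifying this as place assimilation.
Manner and voice are unchanged, so the assimilation is partial, not total.
The same holds elsewhere in the data: /ɲ/ → [n] before /ɾ/ (palatal → alveolar, matching alveolar); /n/ → [m] before /ɸ/ (alveolar → bilabial, matching bilabial) — only place changes, and always toward the following segment.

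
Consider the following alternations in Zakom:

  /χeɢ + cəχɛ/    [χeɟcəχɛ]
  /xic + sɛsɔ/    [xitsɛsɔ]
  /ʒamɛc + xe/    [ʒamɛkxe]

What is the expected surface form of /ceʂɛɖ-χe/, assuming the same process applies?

[ceʂɛɢχe]

The data show regressive place assimilation: /ɢ/ → [ɟ] before /c/; /c/ → [t] before /s/; /c/ → [k] before /x/. In each pair only place changes, matching the following consonant, while manner and voice stay constant.
The rule targets /ɖ/ (voiced retroflex stop), which sits before the trigger /χ/ (uvular).
Changing only its place to uvular gives [ɢ] — the voiced uvular stop.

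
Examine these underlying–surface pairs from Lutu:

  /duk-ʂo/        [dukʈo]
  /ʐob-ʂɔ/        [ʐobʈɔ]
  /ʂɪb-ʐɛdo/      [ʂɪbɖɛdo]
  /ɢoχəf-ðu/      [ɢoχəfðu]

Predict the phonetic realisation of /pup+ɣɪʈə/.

The data show progressive manner assimilation: /ʂ/ → [ʈ] after /k/; /ʂ/ → [ʈ] after /b/; /ʐ/ → [ɖ] after /b/. In each pair only manner changes, matching the preceding consonant, while place and voice stay constant.
No alternation appears in [ɢoχəfðu]: there the adjacent consonants already agree in manner (/ð/ and /f/ are both fricatives), so this form is consistent with the same rule.
/ɣ/ is a voiced velar fricative. The preceding trigger /p/ is a stop, so /ɣ/ must become a stop as well.
A voiced velar stop is [g], so the surface segment is [g].

[pupgɪʈə]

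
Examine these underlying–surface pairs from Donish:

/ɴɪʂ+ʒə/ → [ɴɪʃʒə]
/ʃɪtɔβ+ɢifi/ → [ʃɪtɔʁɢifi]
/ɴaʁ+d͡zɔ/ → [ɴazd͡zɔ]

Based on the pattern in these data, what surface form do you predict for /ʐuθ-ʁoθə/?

The data show regressive place assimilation: /ʂ/ → [ʃ] before /ʒ/; /β/ → [ʁ] before /ɢ/; /ʁ/ → [z] before /d͡z/. In each pair only place changes, matching the following consonant, while manner and voice stay constant.
The rule targets /θ/ (voiceless dental fricative), which sits before the trigger /ʁ/ (uvular).
Changing only its place to uvular gives [χ] — the voiceless uvular fricative.

[ʐuχʁoθə]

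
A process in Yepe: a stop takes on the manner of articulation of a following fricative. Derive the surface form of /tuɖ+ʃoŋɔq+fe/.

[tuʐʃoŋɔχfe]

/ɖ/ is a voiced retroflex stop. The following trigger /ʃ/ is a fricative, so /ɖ/ must become a fricative as well.
The voiced retroflex fricative is [ʐ], so /ɖ/ → [ʐ].
At the second juncture, /q/ likewise becomes [χ] adjacent to /f/.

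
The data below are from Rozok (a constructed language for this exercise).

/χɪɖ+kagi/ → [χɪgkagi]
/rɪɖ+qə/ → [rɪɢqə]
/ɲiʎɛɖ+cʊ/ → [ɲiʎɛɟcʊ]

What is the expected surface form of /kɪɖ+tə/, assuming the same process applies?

The data show regressive place assimilation: /ɖ/ → [g] before /k/; /ɖ/ → [ɢ] before /q/; /ɖ/ → [ɟ] before /c/. In each pair only place changes, matching the following consonant, while manner and voice stay constant.
/ɖ/ is a voiced retroflex stop. The following trigger /t/ is alveolar, so /ɖ/ must become alveolar as well.
A voiced alveolar stop is [d], so the surface segment is [d].

[kɪdtə]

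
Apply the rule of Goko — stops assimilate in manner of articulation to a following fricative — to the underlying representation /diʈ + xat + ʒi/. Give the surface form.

The rule targets /ʈ/ (voiceless retroflex stop), which sits before the trigger /x/ (fricative).
A voiceless retroflex fricative is [ʂ], so the surface segment is [ʂ].
The same rule applies at the second boundary: /t/ → [s] next to /ʒ/.

[diʂxasʒi]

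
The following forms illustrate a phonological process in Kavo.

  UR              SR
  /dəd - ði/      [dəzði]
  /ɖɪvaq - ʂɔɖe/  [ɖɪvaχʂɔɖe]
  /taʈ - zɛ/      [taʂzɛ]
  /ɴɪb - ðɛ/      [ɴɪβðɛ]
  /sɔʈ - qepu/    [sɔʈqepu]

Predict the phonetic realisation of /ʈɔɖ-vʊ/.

[ʈɔʐvʊ]

The data show regressive manner assimilation: /d/ → [z] before /ð/; /q/ → [χ] before /ʂ/; /ʈ/ → [ʂ] before /z/; /b/ → [β] before /ð/. In each pair only manner changes, matching the following consonant, while place and voice stay constant.
Nothing changes in [sɔʈqepu]: there the adjacent consonants already agree in manner (/ʈ/ and /q/ are both stops), so this form is consistent with the same rule.
The rule targets /ɖ/ (voiced retroflex stop), which sits before the trigger /v/ (fricative).
The voiced retroflex fricative is [ʐ], so /ɖ/ → [ʐ].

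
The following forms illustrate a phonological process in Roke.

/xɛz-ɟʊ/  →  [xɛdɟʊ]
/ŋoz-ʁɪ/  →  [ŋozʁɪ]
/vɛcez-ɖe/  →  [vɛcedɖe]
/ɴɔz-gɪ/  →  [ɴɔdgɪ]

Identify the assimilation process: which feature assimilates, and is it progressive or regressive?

regressive manner assimilation

Underlying /z/ is realised as [d] next to /ɟ/; /ɟ/ itself does not change.
/z/ is a fricative while /ɟ/ is a stop; the output [d] is a stop, matching the trigger — so the feature that spreads is manner.
Place and voice are unchanged, so the assimilation is partial, not total.
The other alternating forms pattern the same way: /z/ → [d] before /ɖ/ (fricative → stop, matching a stop); /z/ → [d] before /g/ (fricative → stop, matching a stop) — only manner changes, and always toward the following segment.
No alternation appears in [ŋozʁɪ]: there the adjacent consonants already agree in manner (/z/ and /ʁ/ are both fricatives), so this form is consistent with the same rule.
Since the segment that changes precedes the conditioning segment, the assimilation is regressive.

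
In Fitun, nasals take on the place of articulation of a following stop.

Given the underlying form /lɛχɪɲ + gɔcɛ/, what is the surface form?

[lɛχɪŋgɔcɛ]

/ɲ/ is a voiced palatal nasal. The following trigger /g/ is velar, so /ɲ/ must become velar as well.
A voiced velar nasal is [ŋ], so the surface segment is [ŋ].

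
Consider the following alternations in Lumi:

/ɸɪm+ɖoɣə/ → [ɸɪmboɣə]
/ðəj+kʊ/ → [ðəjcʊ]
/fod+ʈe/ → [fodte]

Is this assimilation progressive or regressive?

progressive

Comparing underlying and surface forms, /ɖ/ → [b] is the alternation; the neighbouring /m/ is constant.
/ɖ/ is retroflex while /m/ is bilabial; the output [b] is bilabial, matching the trigger — so the feature that spreads is place.
Checking the remaining alternations: /k/ → [c] after /j/ (velar → palatal, matching palatal); /ʈ/ → [t] after /d/ (retroflex → alveolar, matching alveolar) — only place changes, and always toward the preceding segment.
The trigger is the preceding segment, so the direction is progressive (perseverative).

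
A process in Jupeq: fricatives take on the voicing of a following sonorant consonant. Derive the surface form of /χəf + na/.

The rule targets /f/ (voiceless labiodental fricative), which sits before the trigger /n/ (voiced).
A voiced labiodental fricative is [v], so the surface segment is [v].

[χəvna]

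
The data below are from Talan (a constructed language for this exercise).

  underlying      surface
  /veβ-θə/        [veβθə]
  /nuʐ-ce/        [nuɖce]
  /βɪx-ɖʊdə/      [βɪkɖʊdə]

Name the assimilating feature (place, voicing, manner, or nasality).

Underlying /ʐ/ is realised as [ɖ] next to /c/; /c/ itself does not change.
/ʐ/ is a fricative while /c/ is a stop; the output [ɖ] is a stop, matching the trigger — so the feature that spreads is manner.
The other alternating form patterns the same way: /x/ → [k] before /ɖ/ (fricative → stop, matching a stop) — only manner changes, and always toward the following segment.
Nothing changes in [veβθə]: there the adjacent consonants already agree in manner (/β/ and /θ/ are both fricatives), so this form is consistent with the same rule.

manner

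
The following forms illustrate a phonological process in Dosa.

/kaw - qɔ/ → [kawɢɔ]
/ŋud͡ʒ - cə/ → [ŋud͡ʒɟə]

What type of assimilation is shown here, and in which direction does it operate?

progressive voicing assimilation

Comparing underlying and surface forms, /q/ → [ɢ] is the alternation; the neighbouring /w/ is constant.
The change voiceless → voiced matches the voicing of the preceding /w/, identifying this as voicing assimilation.
Place and manner are unchanged, so the assimilation is partial, not total.
Checking the remaining alternation: /c/ → [ɟ] after /d͡ʒ/ (voiceless → voiced, matching voiced) — only voicing changes, and always toward the preceding segment.
Since the segment that changes follows the conditioning segment, the assimilation is progressive.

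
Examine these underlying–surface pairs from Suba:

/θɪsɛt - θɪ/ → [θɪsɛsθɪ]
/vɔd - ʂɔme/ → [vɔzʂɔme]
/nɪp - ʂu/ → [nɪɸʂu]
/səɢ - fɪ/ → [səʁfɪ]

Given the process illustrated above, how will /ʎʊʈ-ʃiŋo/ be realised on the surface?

The data show regressive manner assimilation: /t/ → [s] before /θ/; /d/ → [z] before /ʂ/; /p/ → [ɸ] before /ʂ/; /ɢ/ → [ʁ] before /f/. In each pair only manner changes, matching the following consonant, while place and voice stay constant.
/ʈ/ is a voiceless retroflex stop. The following trigger /ʃ/ is a fricative, so /ʈ/ must become a fricative as well.
A voiceless retroflex fricative is [ʂ], so the surface segment is [ʂ].

[ʎʊʂʃiŋo]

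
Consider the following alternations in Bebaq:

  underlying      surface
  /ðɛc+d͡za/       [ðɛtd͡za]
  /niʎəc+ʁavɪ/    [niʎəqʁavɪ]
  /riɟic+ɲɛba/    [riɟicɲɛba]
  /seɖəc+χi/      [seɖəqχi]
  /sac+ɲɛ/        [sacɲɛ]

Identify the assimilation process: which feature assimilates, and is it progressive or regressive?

regressive place assimilation

The segment that alternates is /c/, which surfaces as [t] when adjacent to /d͡z/.
/c/ is palatal while /d͡z/ is alveolar; the output [t] is alveolar, matching the trigger — so the feature that spreads is place.
Manner and voice are unchanged, so the assimilation is partial, not total.
Checking the remaining alternations: /c/ → [q] before /ʁ/ (palatal → uvular, matching uvular); /c/ → [q] before /χ/ (palatal → uvular, matching uvular) — only place changes, and always toward the following segment.
Nothing changes in [riɟicɲɛba], [sacɲɛ]: there the adjacent consonants already agree in place (/c/ and /ɲ/ are both palatal; /c/ and /ɲ/ are both palatal), so these forms are consistent with the same rule.
The trigger is the following segment, so the direction is regressive (anticipatory).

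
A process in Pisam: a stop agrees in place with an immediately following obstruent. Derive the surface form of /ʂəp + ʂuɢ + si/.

/p/ is a voiceless bilabial stop. The following trigger /ʂ/ is retroflex, so /p/ must become retroflex as well.
The voiceless retroflex stop is [ʈ], so /p/ → [ʈ].
The same rule applies at the second boundary: /ɢ/ → [d] next to /s/.

[ʂəʈʂudsi]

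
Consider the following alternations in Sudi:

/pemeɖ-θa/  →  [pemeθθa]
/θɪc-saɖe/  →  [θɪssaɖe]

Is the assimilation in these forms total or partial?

total assimilation

The segment that alternates is /ɖ/, which surfaces as [θ] when adjacent to /θ/.
The output [θ] is identical to the trigger /θ/ — every feature (place, manner, voicing) has been copied — so this is total assimilation.
The remaining alternation confirms this: /c/ → [s] before /s/ — in each case the output is a copy of the following consonant.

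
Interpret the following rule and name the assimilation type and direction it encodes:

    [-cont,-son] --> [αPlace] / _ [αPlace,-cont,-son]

regressive place assimilation

The rule copies the place features (abbreviated [Place]) from the environment onto the target, so the assimilating feature is place.
The conditioning segment sits to the right of the focus bar, meaning the trigger follows the segment that changes — regressive assimilation.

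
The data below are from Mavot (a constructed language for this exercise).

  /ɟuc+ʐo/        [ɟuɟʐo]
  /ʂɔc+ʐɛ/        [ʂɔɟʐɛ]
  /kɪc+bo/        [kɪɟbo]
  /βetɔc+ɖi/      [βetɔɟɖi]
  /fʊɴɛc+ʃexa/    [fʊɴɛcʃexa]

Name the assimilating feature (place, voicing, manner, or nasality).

The segment that alternates is /c/, which surfaces as [ɟ] when adjacent to /ʐ/.
The change voiceless → voiced matches the voicing of the following /ʐ/, identifying this as voicing assimilation.
The same holds elsewhere in the data: /c/ → [ɟ] before /b/ (voiceless → voiced, matching voiced); /c/ → [ɟ] before /ɖ/ (voiceless → voiced, matching voiced) — only voicing changes, and always toward the following segment.
No alternation appears in [fʊɴɛcʃexa]: there the adjacent consonants already agree in voicing (/c/ and /ʃ/ are both voiceless), so this form is consistent with the same rule.

voicing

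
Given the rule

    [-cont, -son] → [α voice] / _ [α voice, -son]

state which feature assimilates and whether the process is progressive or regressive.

The rule copies [voice] from the environment onto the target, so the assimilating feature is voicing.
The conditioning segment sits to the right of the focus bar, meaning the trigger follows the segment that changes — regressive assimilation.

regressive voicing assimilation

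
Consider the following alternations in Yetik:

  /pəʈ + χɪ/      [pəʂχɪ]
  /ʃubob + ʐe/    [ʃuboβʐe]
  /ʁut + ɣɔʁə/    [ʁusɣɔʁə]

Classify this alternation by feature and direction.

regressive manner assimilation

Underlying /ʈ/ is realised as [ʂ] next to /χ/; /χ/ itself does not change.
The change stop → fricative matches the manner of the following /χ/, identifying this as manner assimilation.
Place and voice are unchanged, so the assimilation is partial, not total.
Checking the remaining alternations: /b/ → [β] before /ʐ/ (stop → fricative, matching a fricative); /t/ → [s] before /ɣ/ (stop → fricative, matching a fricative) — only manner changes, and always toward the following segment.
The trigger is the following segment, so the direction is regressive (anticipatory).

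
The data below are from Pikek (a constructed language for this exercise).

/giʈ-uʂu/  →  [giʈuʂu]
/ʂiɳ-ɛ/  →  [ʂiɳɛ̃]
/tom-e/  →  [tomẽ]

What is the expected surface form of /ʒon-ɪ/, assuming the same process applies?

The data show progressive nasality assimilation (vowel nasalisation): /ɛ/ → [ɛ̃] after /ɳ/; /e/ → [ẽ] after /m/ — a vowel is nasalised by an immediately preceding nasal consonant.
No change occurs in [giʈuʂu] because the vowel at the boundary is adjacent to an oral consonant, not a nasal (/u/ next to /ʈ/).
/ɪ/ sits next to the nasal /n/ and is therefore nasalised to [ɪ̃].

[ʒonɪ̃]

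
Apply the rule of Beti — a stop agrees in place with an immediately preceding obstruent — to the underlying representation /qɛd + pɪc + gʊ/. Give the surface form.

/p/ is a voiceless bilabial stop. The preceding trigger /d/ is alveolar, so /p/ must become alveolar as well.
A voiceless alveolar stop is [t], so the surface segment is [t].
At the second juncture, /g/ likewise becomes [ɟ] adjacent to /c/.

[qɛdtɪcɟʊ]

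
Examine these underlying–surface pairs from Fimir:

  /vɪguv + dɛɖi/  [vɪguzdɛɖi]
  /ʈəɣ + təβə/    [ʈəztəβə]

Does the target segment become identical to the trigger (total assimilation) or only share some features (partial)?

Comparing underlying and surface forms, /v/ → [z] is the alternation; the neighbouring /d/ is constant.
The change labiodental → alveolar matches the place of the following /d/, identifying this as place assimilation.
Manner and voice are unchanged, so the assimilation is partial, not total.
The same holds elsewhere in the data: /ɣ/ → [z] before /t/ (velar → alveolar, matching alveolar) — only place changes, and always toward the following segment.

partial assimilation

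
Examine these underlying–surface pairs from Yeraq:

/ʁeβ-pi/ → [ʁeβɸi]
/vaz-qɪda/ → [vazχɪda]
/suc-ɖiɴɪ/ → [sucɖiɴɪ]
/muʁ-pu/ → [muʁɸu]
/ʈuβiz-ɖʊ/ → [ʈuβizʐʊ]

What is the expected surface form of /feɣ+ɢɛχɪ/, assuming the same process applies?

[feɣʁɛχɪ]

The data show progressive manner assimilation: /p/ → [ɸ] after /β/; /q/ → [χ] after /z/; /p/ → [ɸ] after /ʁ/; /ɖ/ → [ʐ] after /z/. In each pair only manner changes, matching the preceding consonant, while place and voice stay constant.
Nothing changes in [sucɖiɴɪ]: there the adjacent consonants already agree in manner (/ɖ/ and /c/ are both stops), so this form is consistent with the same rule.
The rule targets /ɢ/ (voiced uvular stop), which sits after the trigger /ɣ/ (fricative).
The voiced uvular fricative is [ʁ], so /ɢ/ → [ʁ].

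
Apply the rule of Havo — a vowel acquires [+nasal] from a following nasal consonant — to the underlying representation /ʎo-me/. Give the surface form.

[ʎõme]

The vowel /o/ is adjacent to the following nasal /m/, so it acquires [+nasal] and surfaces as [õ].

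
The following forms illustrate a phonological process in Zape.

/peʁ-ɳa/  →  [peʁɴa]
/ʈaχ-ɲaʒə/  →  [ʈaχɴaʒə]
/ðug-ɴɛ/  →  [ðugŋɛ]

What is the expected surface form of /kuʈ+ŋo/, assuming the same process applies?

[kuʈɳo]

The data show progressive place assimilation: /ɳ/ → [ɴ] after /ʁ/; /ɲ/ → [ɴ] after /χ/; /ɴ/ → [ŋ] after /g/. In each pair only place changes, matching the preceding consonant, while manner and voice stay constant.
The rule targets /ŋ/ (voiced velar nasal), which sits after the trigger /ʈ/ (retroflex).
A voiced retroflex nasal is [ɳ], so the surface segment is [ɳ].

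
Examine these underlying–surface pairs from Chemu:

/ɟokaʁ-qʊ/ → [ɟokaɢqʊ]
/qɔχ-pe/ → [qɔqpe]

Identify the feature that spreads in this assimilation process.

Comparing underlying and surface forms, /ʁ/ → [ɢ] is the alternation; the neighbouring /q/ is constant.
The change fricative → stop matches the manner of the following /q/, identifying this as manner assimilation.
Checking the remaining alternation: /χ/ → [q] before /p/ (fricative → stop, matching a stop) — only manner changes, and always toward the following segment.

manner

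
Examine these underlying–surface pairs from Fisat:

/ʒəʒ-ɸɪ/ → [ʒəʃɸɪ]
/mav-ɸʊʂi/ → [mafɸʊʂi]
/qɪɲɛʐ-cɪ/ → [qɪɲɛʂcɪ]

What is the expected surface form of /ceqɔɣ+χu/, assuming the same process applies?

[ceqɔxχu]

The data show regressive voicing assimilation: /ʒ/ → [ʃ] before /ɸ/; /v/ → [f] before /ɸ/; /ʐ/ → [ʂ] before /c/. In each pair only voicing changes, matching the following consonant, while place and manner stay constant.
/ɣ/ is a voiced velar fricative. The following trigger /χ/ is voiceless, so /ɣ/ must become voiceless as well.
A voiceless velar fricative is [x], so the surface segment is [x].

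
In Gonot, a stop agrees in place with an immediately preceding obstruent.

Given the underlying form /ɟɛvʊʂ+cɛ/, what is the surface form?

[ɟɛvʊʂʈɛ]

/c/ is a voiceless palatal stop. The preceding trigger /ʂ/ is retroflex, so /c/ must become retroflex as well.
A voiceless retroflex stop is [ʈ], so the surface segment is [ʈ].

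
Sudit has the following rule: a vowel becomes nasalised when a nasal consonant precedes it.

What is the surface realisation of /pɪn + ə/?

The vowel /ə/ is adjacent to the preceding nasal /n/, so it acquires [+nasal] and surfaces as [ə̃].

[pɪnə̃]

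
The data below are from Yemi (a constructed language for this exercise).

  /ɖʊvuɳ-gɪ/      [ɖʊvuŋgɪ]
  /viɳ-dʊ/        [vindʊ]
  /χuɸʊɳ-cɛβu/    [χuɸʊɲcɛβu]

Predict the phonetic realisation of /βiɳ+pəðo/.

[βimpəðo]

The data show regressive place assimilation: /ɳ/ → [ŋ] before /g/; /ɳ/ → [n] before /d/; /ɳ/ → [ɲ] before /c/. In each pair only place changes, matching the following consonant, while manner and voice stay constant.
/ɳ/ is a voiced retroflex nasal. The following trigger /p/ is bilabial, so /ɳ/ must become bilabial as well.
Changing only its place to bilabial gives [m] — the voiced bilabial nasal.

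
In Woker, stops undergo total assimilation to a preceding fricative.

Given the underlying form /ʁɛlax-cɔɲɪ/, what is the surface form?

/c/ is the segment targeted by the rule; it sits immediately after /x/, so it assimilates completely and surfaces as [x].

[ʁɛlaxxɔɲɪ]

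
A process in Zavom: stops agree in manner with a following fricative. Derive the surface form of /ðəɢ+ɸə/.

/ɢ/ is a voiced uvular stop. The following trigger /ɸ/ is a fricative, so /ɢ/ must become a fricative as well.
A voiced uvular fricative is [ʁ], so the surface segment is [ʁ].

[ðəʁɸə]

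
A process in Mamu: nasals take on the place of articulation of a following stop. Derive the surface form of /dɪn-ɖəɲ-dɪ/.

[dɪɳɖəndɪ]

The rule targets /n/ (voiced alveolar nasal), which sits before the trigger /ɖ/ (retroflex).
A voiced retroflex nasal is [ɳ], so the surface segment is [ɳ].
The same rule applies at the second boundary: /ɲ/ → [n] next to /d/.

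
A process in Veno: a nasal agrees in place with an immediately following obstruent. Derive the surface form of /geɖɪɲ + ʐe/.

[geɖɪɳʐe]

The rule targets /ɲ/ (voiced palatal nasal), which sits before the trigger /ʐ/ (retroflex).
Changing only its place to retroflex gives [ɳ] — the voiced retroflex nasal.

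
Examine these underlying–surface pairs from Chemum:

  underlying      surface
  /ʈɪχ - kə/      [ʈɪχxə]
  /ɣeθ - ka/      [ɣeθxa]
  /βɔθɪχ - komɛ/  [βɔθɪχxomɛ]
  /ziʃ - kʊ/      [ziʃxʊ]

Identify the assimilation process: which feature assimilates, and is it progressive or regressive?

progressive manner assimilation

Underlying /k/ is realised as [x] next to /χ/; /χ/ itself does not change.
The change stop → fricative matches the manner of the preceding /χ/, identifying this as manner assimilation.
Place and voice are unchanged, so the assimilation is partial, not total.
The same holds elsewhere in the data: /k/ → [x] after /θ/ (stop → fricative, matching a fricative); /k/ → [x] after /ʃ/ (stop → fricative, matching a fricative) — only manner changes, and always toward the preceding segment.
Since the segment that changes follows the conditioning segment, the assimilation is progressive.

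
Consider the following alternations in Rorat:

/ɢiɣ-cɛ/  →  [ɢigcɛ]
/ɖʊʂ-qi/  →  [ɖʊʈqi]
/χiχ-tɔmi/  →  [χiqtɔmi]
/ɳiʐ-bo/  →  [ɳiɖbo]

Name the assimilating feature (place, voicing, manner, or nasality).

manner

Comparing underlying and surface forms, /ɣ/ → [g] is the alternation; the neighbouring /c/ is constant.
/ɣ/ is a fricative while /c/ is a stop; the output [g] is a stop, matching the trigger — so the feature that spreads is manner.
The other alternating forms pattern the same way: /ʂ/ → [ʈ] before /q/ (fricative → stop, matching a stop); /χ/ → [q] before /t/ (fricative → stop, matching a stop); /ʐ/ → [ɖ] before /b/ (fricative → stop, matching a stop) — only manner changes, and always toward the following segment.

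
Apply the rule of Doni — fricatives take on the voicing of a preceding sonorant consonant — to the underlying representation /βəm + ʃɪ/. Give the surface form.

[βəmʒɪ]

/ʃ/ is a voiceless postalveolar fricative. The preceding trigger /m/ is voiced, so /ʃ/ must become voiced as well.
The voiced postalveolar fricative is [ʒ], so /ʃ/ → [ʒ].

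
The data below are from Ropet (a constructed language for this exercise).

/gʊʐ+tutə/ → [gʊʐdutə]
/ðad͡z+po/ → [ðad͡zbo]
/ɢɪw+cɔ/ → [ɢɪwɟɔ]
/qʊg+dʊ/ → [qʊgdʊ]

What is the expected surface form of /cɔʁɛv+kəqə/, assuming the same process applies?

The data show progressive voicing assimilation: /t/ → [d] after /ʐ/; /p/ → [b] after /d͡z/; /c/ → [ɟ] after /w/. In each pair only voicing changes, matching the preceding consonant, while place and manner stay constant.
No alternation appears in [qʊgdʊ]: there the adjacent consonants already agree in voicing (/d/ and /g/ are both voiced), so this form is consistent with the same rule.
The rule targets /k/ (voiceless velar stop), which sits after the trigger /v/ (voiced).
A voiced velar stop is [g], so the surface segment is [g].

[cɔʁɛvgəqə]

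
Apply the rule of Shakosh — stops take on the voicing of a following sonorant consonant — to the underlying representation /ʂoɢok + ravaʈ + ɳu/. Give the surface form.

[ʂoɢogravaɖɳu]

/k/ is a voiceless velar stop. The following trigger /r/ is voiced, so /k/ must become voiced as well.
The voiced velar stop is [g], so /k/ → [g].
The same rule applies at the second boundary: /ʈ/ → [ɖ] next to /ɳ/.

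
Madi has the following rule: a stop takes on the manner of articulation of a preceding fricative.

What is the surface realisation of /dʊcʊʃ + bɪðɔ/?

[dʊcʊʃβɪðɔ]

/b/ is a voiced bilabial stop. The preceding trigger /ʃ/ is a fricative, so /b/ must become a fricative as well.
A voiced bilabial fricative is [β], so the surface segment is [β].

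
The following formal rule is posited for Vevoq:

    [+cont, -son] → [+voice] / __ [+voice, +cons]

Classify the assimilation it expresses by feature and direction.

regressive voicing assimilation

The structural change is [+voice], and the conditioning segment [+voice, +cons] (a voiced consonant) is itself voiced, so the target comes to share the voicing of its neighbour — voicing assimilation.
Since the environment is written after the underscore, the trigger follows the target; the direction is regressive.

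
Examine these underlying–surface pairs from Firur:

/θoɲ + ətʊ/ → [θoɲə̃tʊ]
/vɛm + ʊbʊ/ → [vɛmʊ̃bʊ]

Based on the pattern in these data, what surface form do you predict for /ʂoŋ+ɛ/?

[ʂoŋɛ̃]

The data show progressive nasality assimilation (vowel nasalisation): /ə/ → [ə̃] after /ɲ/; /ʊ/ → [ʊ̃] after /m/ — a vowel is nasalised by an immediately preceding nasal consonant.
/ɛ/ sits next to the nasal /ŋ/ and is therefore nasalised to [ɛ̃].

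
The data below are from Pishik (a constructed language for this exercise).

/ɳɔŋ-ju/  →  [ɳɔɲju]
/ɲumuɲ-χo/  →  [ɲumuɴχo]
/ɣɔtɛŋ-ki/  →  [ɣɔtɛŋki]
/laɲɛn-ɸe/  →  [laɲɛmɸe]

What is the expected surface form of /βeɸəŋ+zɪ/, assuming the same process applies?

[βeɸənzɪ]

The data show regressive place assimilation: /ŋ/ → [ɲ] before /j/; /ɲ/ → [ɴ] before /χ/; /n/ → [m] before /ɸ/. In each pair only place changes, matching the following consonant, while manner and voice stay constant.
Nothing changes in [ɣɔtɛŋki]: there the adjacent consonants already agree in place (/ŋ/ and /k/ are both velar), so this form is consistent with the same rule.
/ŋ/ is a voiced velar nasal. The following trigger /z/ is alveolar, so /ŋ/ must become alveolar as well.
The voiced alveolar nasal is [n], so /ŋ/ → [n].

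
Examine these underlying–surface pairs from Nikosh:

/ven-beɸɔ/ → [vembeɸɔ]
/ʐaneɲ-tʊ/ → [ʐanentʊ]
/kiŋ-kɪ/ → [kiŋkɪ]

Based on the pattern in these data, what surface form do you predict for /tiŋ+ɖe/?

The data show regressive place assimilation: /n/ → [m] before /b/; /ɲ/ → [n] before /t/. In each pair only place changes, matching the following consonant, while manner and voice stay constant.
Nothing changes in [kiŋkɪ]: there the adjacent consonants already agree in place (/ŋ/ and /k/ are both velar), so this form is consistent with the same rule.
The rule targets /ŋ/ (voiced velar nasal), which sits before the trigger /ɖ/ (retroflex).
A voiced retroflex nasal is [ɳ], so the surface segment is [ɳ].

[tiɳɖe]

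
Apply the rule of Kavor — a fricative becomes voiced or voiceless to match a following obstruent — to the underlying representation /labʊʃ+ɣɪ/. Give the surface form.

/ʃ/ is a voiceless postalveolar fricative. The following trigger /ɣ/ is voiced, so /ʃ/ must become voiced as well.
Changing only its voicing to voiced gives [ʒ] — the voiced postalveolar fricative.

[labʊʒɣɪ]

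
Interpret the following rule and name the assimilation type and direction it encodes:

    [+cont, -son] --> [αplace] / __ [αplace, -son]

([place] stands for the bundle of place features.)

regressive place assimilation

The shared variable α links the value of the place features (abbreviated [place]) on the target to the same value on the neighbouring segment, so place is the feature that assimilates.
The conditioning segment sits to the right of the focus bar, meaning the trigger follows the segment that changes — regressive assimilation.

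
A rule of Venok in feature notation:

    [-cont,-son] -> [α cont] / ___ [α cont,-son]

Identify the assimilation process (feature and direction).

regressive manner assimilation

The shared variable α links the value of [cont] on the target to that of the neighbouring obstruent. [cont] distinguishes stops from fricatives — a manner-of-articulation feature — so this is manner assimilation.
Since the environment is written after the underscore, the trigger follows the target; the direction is regressive.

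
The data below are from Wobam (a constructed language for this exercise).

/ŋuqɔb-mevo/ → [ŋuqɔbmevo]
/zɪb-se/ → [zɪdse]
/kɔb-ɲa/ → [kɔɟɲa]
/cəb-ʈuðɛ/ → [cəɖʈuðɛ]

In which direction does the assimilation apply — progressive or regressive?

The segment that alternates is /b/, which surfaces as [d] when adjacent to /s/.
/b/ is bilabial while /s/ is alveolar; the output [d] is alveolar, matching the trigger — so the feature that spreads is place.
Checking the remaining alternations: /b/ → [ɟ] before /ɲ/ (bilabial → palatal, matching palatal); /b/ → [ɖ] before /ʈ/ (bilabial → retroflex, matching retroflex) — only place changes, and always toward the following segment.
No alternation appears in [ŋuqɔbmevo]: there the adjacent consonants already agree in place (/b/ and /m/ are both bilabial), so this form is consistent with the same rule.
The trigger is the following segment, so the direction is regressive (anticipatory).

regressive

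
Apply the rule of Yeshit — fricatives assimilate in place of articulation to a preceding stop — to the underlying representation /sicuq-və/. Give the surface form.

[sicuqʁə]

/v/ is a voiced labiodental fricative. The preceding trigger /q/ is uvular, so /v/ must become uvular as well.
A voiced uvular fricative is [ʁ], so the surface segment is [ʁ].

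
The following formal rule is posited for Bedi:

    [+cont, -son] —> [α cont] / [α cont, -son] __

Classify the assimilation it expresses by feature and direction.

progressive manner assimilation

The rule copies [cont] (continuancy) from the environment onto the target fricatives; since [±cont] encodes the stop/fricative manner contrast, the assimilating dimension is manner.
The conditioning segment sits to the left of the focus bar, meaning the trigger precedes the segment that changes — progressive assimilation.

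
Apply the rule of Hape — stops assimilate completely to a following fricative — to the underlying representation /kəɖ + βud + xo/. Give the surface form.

/ɖ/ is the segment targeted by the rule; it sits immediately before /β/, so it assimilates completely and surfaces as [β].
At the second juncture, /d/ likewise becomes [x] adjacent to /x/.

[kəββuxxo]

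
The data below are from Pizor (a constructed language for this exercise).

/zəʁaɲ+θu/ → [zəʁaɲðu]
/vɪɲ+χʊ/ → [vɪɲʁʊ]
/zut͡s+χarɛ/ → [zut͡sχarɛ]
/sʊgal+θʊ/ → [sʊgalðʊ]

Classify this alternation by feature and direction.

progressive voicing assimilation

Underlying /θ/ is realised as [ð] next to /ɲ/; /ɲ/ itself does not change.
/θ/ is voiceless while /ɲ/ is voiced; the output [ð] is voiced, matching the trigger — so the feature that spreads is voicing.
Place and manner are unchanged, so the assimilation is partial, not total.
Checking the remaining alternations: /χ/ → [ʁ] after /ɲ/ (voiceless → voiced, matching voiced); /θ/ → [ð] after /l/ (voiceless → voiced, matching voiced) — only voicing changes, and always toward the preceding segment.
Nothing changes in [zut͡sχarɛ]: there the adjacent consonants already agree in voicing (/χ/ and /t͡s/ are both voiceless), so this form is consistent with the same rule.
Since the segment that changes follows the conditioning segment, the assimilation is progressive.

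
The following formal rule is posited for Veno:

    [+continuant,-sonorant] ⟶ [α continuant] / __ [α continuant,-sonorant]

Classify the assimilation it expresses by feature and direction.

regressive manner assimilation

The shared variable α links the value of [continuant] on the target to that of the neighbouring obstruent. [continuant] distinguishes stops from fricatives — a manner-of-articulation feature — so this is manner assimilation.
Since the environment is written after the underscore, the trigger follows the target; the direction is regressive.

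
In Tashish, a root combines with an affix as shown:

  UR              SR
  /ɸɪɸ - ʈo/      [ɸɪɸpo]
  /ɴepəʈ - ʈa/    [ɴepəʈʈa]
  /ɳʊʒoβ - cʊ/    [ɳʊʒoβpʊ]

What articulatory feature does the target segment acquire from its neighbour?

place

Underlying /ʈ/ is realised as [p] next to /ɸ/; /ɸ/ itself does not change.
The change retroflex → bilabial matches the place of the preceding /ɸ/, identifying this as place assimilation.
The other alternating form patterns the same way: /c/ → [p] after /β/ (palatal → bilabial, matching bilabial) — only place changes, and always toward the preceding segment.
No alternation appears in [ɴepəʈʈa]: there the adjacent consonants already agree in place (/ʈ/ and /ʈ/ are both retroflex), so this form is consistent with the same rule.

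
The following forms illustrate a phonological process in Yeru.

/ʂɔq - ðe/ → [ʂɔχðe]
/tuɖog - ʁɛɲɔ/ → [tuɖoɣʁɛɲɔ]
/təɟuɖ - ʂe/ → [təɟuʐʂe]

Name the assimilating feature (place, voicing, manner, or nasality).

manner

Comparing underlying and surface forms, /q/ → [χ] is the alternation; the neighbouring /ð/ is constant.
The change stop → fricative matches the manner of the following /ð/, identifying this as manner assimilation.
Checking the remaining alternations: /g/ → [ɣ] before /ʁ/ (stop → fricative, matching a fricative); /ɖ/ → [ʐ] before /ʂ/ (stop → fricative, matching a fricative) — only manner changes, and always toward the following segment.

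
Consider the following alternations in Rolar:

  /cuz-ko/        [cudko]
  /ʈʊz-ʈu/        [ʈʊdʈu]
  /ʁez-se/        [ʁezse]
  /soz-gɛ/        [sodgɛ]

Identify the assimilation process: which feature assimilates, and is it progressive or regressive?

Underlying /z/ is realised as [d] next to /k/; /k/ itself does not change.
The change fricative → stop matches the manner of the following /k/, identifying this as manner assimilation.
Place and voice are unchanged, so the assimilation is partial, not total.
The other alternating forms pattern the same way: /z/ → [d] before /ʈ/ (fricative → stop, matching a stop); /z/ → [d] before /g/ (fricative → stop, matching a stop) — only manner changes, and always toward the following segment.
No alternation appears in [ʁezse]: there the adjacent consonants already agree in manner (/z/ and /s/ are both fricatives), so this form is consistent with the same rule.
The trigger is the following segment, so the direction is regressive (anticipatory).

regressive manner assimilation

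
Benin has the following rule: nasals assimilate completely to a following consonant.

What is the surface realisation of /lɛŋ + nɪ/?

[lɛnnɪ]

/ŋ/ is the segment targeted by the rule; it sits immediately before /n/, so it assimilates completely and surfaces as [n].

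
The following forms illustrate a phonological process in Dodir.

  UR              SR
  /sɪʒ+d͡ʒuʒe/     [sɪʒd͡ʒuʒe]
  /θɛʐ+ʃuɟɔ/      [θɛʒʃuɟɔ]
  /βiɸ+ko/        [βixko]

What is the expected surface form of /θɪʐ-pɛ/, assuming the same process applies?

[θɪβpɛ]

The data show regressive place assimilation: /ʐ/ → [ʒ] before /ʃ/; /ɸ/ → [x] before /k/. In each pair only place changes, matching the following consonant, while manner and voice stay constant.
No alternation appears in [sɪʒd͡ʒuʒe]: there the adjacent consonants already agree in place (/ʒ/ and /d͡ʒ/ are both postalveolar), so this form is consistent with the same rule.
The rule targets /ʐ/ (voiced retroflex fricative), which sits before the trigger /p/ (bilabial).
The voiced bilabial fricative is [β], so /ʐ/ → [β].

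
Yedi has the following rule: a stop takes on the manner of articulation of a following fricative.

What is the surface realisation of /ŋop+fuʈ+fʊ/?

/p/ is a voiceless bilabial stop. The following trigger /f/ is a fricative, so /p/ must become a fricative as well.
Changing only its manner to fricative gives [ɸ] — the voiceless bilabial fricative.
At the second juncture, /ʈ/ likewise becomes [ʂ] adjacent to /f/.

[ŋoɸfuʂfʊ]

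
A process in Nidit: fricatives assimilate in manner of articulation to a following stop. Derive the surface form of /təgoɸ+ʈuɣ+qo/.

/ɸ/ is a voiceless bilabial fricative. The following trigger /ʈ/ is a stop, so /ɸ/ must become a stop as well.
The voiceless bilabial stop is [p], so /ɸ/ → [p].
At the second juncture, /ɣ/ likewise becomes [g] adjacent to /q/.

[təgopʈugqo]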